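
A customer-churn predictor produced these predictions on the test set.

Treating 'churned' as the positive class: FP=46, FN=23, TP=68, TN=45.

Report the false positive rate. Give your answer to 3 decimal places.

0.505

FPR = FP/(FP+TN) = 46/(46+45) = 0.505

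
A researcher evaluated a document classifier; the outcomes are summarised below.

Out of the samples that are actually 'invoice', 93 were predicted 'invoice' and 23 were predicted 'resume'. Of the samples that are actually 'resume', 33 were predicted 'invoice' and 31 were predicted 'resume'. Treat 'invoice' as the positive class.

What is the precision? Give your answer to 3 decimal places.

Precision = TP/(TP+FP) = 93/(93+33) = 93/126 = 0.738

0.738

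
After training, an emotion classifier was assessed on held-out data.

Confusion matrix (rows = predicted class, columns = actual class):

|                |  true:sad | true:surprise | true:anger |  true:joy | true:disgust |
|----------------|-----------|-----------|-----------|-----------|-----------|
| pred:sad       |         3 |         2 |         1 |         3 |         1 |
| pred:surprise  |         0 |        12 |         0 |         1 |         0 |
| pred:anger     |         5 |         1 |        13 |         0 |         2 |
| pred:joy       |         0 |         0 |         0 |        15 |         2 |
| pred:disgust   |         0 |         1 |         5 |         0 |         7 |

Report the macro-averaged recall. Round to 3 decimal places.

0.636

Per-class recall (TP/(TP+FN)):
  sad: TP=3, FN=0+5+0+0=5 → 3/8 = 0.3750
  surprise: TP=12, FN=2+1+0+1=4 → 12/16 = 0.7500
  anger: TP=13, FN=1+0+0+5=6 → 13/19 = 0.6842
  joy: TP=15, FN=3+1+0+0=4 → 15/19 = 0.7895
  disgust: TP=7, FN=1+0+2+2=5 → 7/12 = 0.5833
Macro-recall = mean = (0.3750 + 0.7500 + 0.6842 + 0.7895 + 0.5833) / 5 = 0.636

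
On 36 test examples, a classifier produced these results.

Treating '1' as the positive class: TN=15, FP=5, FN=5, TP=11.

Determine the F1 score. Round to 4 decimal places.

0.6875

Precision = TP/(TP+FP) = 11/16 = 0.6875
Recall = TP/(TP+FN) = 11/16 = 0.6875
F1 = 2·TP/(2·TP+FP+FN) = 22/32 = 0.6875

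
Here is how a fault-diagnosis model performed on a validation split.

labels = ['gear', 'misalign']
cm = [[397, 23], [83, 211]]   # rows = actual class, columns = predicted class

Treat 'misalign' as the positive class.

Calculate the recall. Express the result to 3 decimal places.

Recall = TP/(TP+FN) = 211/(211+83) = 211/294 = 0.718

0.718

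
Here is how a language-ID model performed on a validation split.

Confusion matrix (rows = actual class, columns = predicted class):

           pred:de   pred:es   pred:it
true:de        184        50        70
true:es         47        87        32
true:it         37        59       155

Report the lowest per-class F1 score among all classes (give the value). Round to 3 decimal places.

Per-class F1 score (2·TP/(2·TP+FP+FN)):
  de: TP=184, FP=47+37=84, FN=50+70=120 → 368/572 = 0.6434
  es: TP=87, FP=50+59=109, FN=47+32=79 → 174/362 = 0.4807
  it: TP=155, FP=70+32=102, FN=37+59=96 → 310/508 = 0.6102
Lowest is class 'es' with F1 score = 0.481.

0.481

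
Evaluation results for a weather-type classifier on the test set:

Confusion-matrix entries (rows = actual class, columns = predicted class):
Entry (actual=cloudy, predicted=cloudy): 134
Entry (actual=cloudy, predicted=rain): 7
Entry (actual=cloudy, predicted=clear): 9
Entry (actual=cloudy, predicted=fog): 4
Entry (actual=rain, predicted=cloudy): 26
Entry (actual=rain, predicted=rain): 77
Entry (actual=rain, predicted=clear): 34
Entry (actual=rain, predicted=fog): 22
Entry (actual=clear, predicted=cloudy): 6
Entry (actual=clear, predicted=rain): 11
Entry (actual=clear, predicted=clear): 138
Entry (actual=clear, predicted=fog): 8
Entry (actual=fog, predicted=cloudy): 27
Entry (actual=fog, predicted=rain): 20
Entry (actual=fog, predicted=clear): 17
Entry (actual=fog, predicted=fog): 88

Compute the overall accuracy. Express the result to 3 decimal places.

0.696

Accuracy = trace / total = (134+77+138+88=437) / 628 = 437/628 = 0.696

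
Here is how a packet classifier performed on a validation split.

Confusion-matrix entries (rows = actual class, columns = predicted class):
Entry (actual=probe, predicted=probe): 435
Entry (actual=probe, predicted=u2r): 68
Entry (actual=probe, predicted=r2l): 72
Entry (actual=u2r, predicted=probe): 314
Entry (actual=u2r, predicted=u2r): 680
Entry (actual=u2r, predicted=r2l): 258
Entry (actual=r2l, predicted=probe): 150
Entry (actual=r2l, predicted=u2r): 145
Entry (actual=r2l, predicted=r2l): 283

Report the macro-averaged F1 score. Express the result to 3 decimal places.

0.566

Per-class F1 score (2·TP/(2·TP+FP+FN)):
  probe: TP=435, FP=314+150=464, FN=68+72=140 → 870/1474 = 0.5902
  u2r: TP=680, FP=68+145=213, FN=314+258=572 → 1360/2145 = 0.6340
  r2l: TP=283, FP=72+258=330, FN=150+145=295 → 566/1191 = 0.4752
Macro-F1 score = mean = (0.5902 + 0.6340 + 0.4752) / 3 = 0.566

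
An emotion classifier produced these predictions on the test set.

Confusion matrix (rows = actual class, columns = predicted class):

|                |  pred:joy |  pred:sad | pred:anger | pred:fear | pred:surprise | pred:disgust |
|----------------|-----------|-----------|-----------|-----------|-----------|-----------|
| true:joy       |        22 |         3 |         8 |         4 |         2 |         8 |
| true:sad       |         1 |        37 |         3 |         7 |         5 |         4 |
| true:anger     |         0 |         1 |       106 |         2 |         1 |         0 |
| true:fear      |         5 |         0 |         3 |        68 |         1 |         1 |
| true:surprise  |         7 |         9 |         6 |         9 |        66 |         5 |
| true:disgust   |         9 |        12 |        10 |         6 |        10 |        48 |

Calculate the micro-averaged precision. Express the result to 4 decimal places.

Micro-averaging pools counts across classes: ΣTP=347, ΣFP=142, ΣFN=142.
Micro-precision = TP/(TP+FP) on pooled counts = 0.7096 (equals overall accuracy in single-label multiclass).

0.7096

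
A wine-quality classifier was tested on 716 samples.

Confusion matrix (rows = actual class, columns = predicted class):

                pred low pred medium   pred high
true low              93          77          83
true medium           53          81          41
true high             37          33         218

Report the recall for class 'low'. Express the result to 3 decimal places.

0.368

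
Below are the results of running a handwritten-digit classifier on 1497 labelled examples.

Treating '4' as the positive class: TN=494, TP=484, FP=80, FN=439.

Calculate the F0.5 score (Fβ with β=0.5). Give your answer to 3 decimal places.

Fβ = (1+β²)·TP / ((1+β²)·TP + β²·FN + FP), with β²=1/4
= 1.25·484 / (1.25·484 + 0.25·439 + 80) = 0.761

0.761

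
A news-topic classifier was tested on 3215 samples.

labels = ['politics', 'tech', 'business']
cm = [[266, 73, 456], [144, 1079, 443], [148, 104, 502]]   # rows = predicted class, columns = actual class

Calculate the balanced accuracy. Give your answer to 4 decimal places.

Balanced accuracy = mean of per-class recall.
  politics: recall = 266/558 = 0.47670
  tech: recall = 1079/1256 = 0.85908
  business: recall = 502/1401 = 0.35832
Mean = (0.47670 + 0.85908 + 0.35832) / 3 = 0.5647

0.5647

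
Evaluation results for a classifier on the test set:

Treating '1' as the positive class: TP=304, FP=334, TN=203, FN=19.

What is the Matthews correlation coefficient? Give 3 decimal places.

MCC = (TP·TN − FP·FN) / √((TP+FP)(TP+FN)(TN+FP)(TN+FN))
Numerator = 304·203 − 334·19 = 55366
Denominator = √(638·323·537·222) = √24566905836 = 156738.3356
MCC = 55366 / 156738.3356 = 0.353

0.353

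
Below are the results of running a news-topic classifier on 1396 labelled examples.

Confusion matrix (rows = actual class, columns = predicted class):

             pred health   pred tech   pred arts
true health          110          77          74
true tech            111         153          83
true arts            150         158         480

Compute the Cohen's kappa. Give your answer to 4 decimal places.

0.2500

Observed agreement pₒ = trace/N = 743/1396 = 0.53223
Expected agreement pₑ = Σ (rowᵢ·colᵢ)/N² = (261·371 + 347·388 + 788·637)/1396² = 0.37634
κ = (pₒ − pₑ)/(1 − pₑ) = (0.53223 − 0.37634)/(1 − 0.37634) = 0.2500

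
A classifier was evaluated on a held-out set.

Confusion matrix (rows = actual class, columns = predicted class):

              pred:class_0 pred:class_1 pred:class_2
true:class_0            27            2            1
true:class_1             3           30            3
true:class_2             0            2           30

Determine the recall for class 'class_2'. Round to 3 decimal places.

0.938

Treat 'class_2' as positive and all other classes as negative.
recall = TP/(TP+FN).
class_2: TP=30, FN=0+2=2 → 30/32 = 0.9375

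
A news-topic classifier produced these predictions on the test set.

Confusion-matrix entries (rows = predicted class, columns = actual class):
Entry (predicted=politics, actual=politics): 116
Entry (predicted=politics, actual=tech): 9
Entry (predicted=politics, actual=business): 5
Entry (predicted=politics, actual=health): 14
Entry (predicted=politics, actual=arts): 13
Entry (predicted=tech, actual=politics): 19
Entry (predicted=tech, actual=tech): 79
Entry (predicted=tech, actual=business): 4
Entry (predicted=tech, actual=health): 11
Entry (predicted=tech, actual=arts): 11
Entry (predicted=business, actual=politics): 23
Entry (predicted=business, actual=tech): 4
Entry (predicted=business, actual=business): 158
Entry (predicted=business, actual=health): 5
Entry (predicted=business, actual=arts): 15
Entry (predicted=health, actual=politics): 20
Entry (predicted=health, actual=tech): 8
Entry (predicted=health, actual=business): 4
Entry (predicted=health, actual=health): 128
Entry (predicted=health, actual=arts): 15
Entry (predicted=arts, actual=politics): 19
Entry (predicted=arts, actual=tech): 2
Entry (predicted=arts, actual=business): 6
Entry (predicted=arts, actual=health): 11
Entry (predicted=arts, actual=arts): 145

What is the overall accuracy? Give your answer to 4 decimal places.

Accuracy = trace / total = (116+79+158+128+145=626) / 844 = 626/844 = 0.7417

0.7417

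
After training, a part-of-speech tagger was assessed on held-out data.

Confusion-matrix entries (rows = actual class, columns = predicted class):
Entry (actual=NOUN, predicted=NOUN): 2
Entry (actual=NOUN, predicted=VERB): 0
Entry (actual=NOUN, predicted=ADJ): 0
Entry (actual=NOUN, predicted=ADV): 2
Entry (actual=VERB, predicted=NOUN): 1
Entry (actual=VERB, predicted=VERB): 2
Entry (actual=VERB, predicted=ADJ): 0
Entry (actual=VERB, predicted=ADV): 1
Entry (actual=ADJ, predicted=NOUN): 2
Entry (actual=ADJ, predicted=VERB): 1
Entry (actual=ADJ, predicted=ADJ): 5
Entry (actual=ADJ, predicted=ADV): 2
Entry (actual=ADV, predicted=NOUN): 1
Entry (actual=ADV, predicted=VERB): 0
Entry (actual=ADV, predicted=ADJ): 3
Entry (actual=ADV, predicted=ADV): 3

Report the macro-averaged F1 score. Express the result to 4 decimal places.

0.4817

Per-class F1 score (2·TP/(2·TP+FP+FN)):
  NOUN: TP=2, FP=1+2+1=4, FN=0+0+2=2 → 4/10 = 0.40000
  VERB: TP=2, FP=0+1+0=1, FN=1+0+1=2 → 4/7 = 0.57143
  ADJ: TP=5, FP=0+0+3=3, FN=2+1+2=5 → 10/18 = 0.55556
  ADV: TP=3, FP=2+1+2=5, FN=1+0+3=4 → 6/15 = 0.40000
Macro-F1 score = mean = (0.40000 + 0.57143 + 0.55556 + 0.40000) / 4 = 0.4817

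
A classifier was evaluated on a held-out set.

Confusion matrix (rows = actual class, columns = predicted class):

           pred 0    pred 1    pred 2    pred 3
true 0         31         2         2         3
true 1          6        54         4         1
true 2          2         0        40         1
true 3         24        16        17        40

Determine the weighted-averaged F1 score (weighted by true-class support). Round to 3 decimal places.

0.665

Per-class F1 score (2·TP/(2·TP+FP+FN)):
  0: TP=31, FP=6+2+24=32, FN=2+2+3=7 → 62/101 = 0.6139
  1: TP=54, FP=2+0+16=18, FN=6+4+1=11 → 108/137 = 0.7883
  2: TP=40, FP=2+4+17=23, FN=2+0+1=3 → 80/106 = 0.7547
  3: TP=40, FP=3+1+1=5, FN=24+16+17=57 → 80/142 = 0.5634
Weighted-F1 score = Σ (supportᵢ/N)·F1 scoreᵢ with N=243: (38/243)·0.6139 + (65/243)·0.7883 + (43/243)·0.7547 + (97/243)·0.5634 = 0.665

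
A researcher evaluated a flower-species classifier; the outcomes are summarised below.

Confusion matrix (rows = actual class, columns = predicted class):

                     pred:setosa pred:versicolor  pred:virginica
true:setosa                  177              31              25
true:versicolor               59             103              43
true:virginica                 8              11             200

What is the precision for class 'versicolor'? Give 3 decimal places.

0.710

Treat 'versicolor' as positive and all other classes as negative.
precision = TP/(TP+FP).
versicolor: TP=103, FP=31+11=42 → 103/145 = 0.7103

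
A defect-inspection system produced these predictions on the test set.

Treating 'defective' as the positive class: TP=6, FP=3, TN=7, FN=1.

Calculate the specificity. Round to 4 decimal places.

0.7000

Specificity = TN/(TN+FP) = 7/(7+3) = 0.7000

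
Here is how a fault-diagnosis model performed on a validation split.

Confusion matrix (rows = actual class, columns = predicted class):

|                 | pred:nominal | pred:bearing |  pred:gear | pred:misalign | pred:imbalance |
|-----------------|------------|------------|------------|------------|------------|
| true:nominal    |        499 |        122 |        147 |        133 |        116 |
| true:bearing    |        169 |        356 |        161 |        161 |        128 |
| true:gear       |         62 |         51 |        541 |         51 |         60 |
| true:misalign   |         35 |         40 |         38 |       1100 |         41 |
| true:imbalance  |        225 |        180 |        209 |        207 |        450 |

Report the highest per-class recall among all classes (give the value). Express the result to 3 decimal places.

Per-class recall (TP/(TP+FN)):
  nominal: TP=499, FN=122+147+133+116=518 → 499/1017 = 0.4907
  bearing: TP=356, FN=169+161+161+128=619 → 356/975 = 0.3651
  gear: TP=541, FN=62+51+51+60=224 → 541/765 = 0.7072
  misalign: TP=1100, FN=35+40+38+41=154 → 1100/1254 = 0.8772
  imbalance: TP=450, FN=225+180+209+207=821 → 450/1271 = 0.3541
Highest is class 'misalign' with recall = 0.877.

0.877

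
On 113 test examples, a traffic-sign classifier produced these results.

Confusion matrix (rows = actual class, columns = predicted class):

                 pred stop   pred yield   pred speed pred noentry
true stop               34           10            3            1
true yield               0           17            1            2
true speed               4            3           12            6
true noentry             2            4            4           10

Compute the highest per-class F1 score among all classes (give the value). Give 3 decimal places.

Per-class F1 score (2·TP/(2·TP+FP+FN)):
  stop: TP=34, FP=0+4+2=6, FN=10+3+1=14 → 68/88 = 0.7727
  yield: TP=17, FP=10+3+4=17, FN=0+1+2=3 → 34/54 = 0.6296
  speed: TP=12, FP=3+1+4=8, FN=4+3+6=13 → 24/45 = 0.5333
  noentry: TP=10, FP=1+2+6=9, FN=2+4+4=10 → 20/39 = 0.5128
Highest is class 'stop' with F1 score = 0.773.

0.773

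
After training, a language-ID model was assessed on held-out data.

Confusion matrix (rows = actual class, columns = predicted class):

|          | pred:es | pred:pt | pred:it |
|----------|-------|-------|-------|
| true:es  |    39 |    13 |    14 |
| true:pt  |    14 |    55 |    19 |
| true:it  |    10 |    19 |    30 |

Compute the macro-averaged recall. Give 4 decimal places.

0.5748

Per-class recall (TP/(TP+FN)):
  es: TP=39, FN=13+14=27 → 39/66 = 0.59091
  pt: TP=55, FN=14+19=33 → 55/88 = 0.62500
  it: TP=30, FN=10+19=29 → 30/59 = 0.50847
Macro-recall = mean = (0.59091 + 0.62500 + 0.50847) / 3 = 0.5748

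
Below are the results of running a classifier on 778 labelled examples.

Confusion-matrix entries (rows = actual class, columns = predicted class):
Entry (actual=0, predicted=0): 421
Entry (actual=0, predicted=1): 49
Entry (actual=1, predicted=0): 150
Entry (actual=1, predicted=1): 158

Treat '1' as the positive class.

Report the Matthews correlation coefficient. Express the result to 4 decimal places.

0.4523

MCC = (TP·TN − FP·FN) / √((TP+FP)(TP+FN)(TN+FP)(TN+FN))
Numerator = 158·421 − 49·150 = 59168
Denominator = √(207·308·470·571) = √17110197720 = 130805.9545
MCC = 59168 / 130805.9545 = 0.4523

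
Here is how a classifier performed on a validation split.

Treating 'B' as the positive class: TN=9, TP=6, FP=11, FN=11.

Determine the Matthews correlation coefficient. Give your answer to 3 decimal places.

MCC = (TP·TN − FP·FN) / √((TP+FP)(TP+FN)(TN+FP)(TN+FN))
Numerator = 6·9 − 11·11 = -67
Denominator = √(17·17·20·20) = √115600 = 340.0000
MCC = -67 / 340.0000 = -0.197

-0.197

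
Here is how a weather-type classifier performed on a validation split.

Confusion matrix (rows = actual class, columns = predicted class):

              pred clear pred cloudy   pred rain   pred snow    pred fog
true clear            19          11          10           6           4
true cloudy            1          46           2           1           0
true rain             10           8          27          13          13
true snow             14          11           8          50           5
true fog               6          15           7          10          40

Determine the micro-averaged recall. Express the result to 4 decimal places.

Micro-averaging pools counts across classes: ΣTP=182, ΣFP=155, ΣFN=155.
Micro-recall = TP/(TP+FN) on pooled counts = 0.5401 (equals overall accuracy in single-label multiclass).

0.5401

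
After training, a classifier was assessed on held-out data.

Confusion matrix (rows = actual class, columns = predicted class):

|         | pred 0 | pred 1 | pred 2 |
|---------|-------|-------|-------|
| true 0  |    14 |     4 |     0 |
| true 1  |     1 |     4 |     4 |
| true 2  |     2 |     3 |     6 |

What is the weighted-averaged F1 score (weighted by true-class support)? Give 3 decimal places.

0.639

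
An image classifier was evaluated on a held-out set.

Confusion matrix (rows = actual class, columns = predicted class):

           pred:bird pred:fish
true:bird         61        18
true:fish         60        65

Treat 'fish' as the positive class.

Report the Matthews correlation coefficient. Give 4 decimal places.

0.2897

MCC = (TP·TN − FP·FN) / √((TP+FP)(TP+FN)(TN+FP)(TN+FN))
Numerator = 65·61 − 18·60 = 2885
Denominator = √(83·125·79·121) = √99174625 = 9958.6457
MCC = 2885 / 9958.6457 = 0.2897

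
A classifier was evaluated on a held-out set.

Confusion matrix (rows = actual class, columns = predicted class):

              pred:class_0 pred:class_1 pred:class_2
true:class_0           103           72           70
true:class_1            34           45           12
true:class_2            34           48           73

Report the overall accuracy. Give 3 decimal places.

0.450

Accuracy = trace / total = (103+45+73=221) / 491 = 221/491 = 0.450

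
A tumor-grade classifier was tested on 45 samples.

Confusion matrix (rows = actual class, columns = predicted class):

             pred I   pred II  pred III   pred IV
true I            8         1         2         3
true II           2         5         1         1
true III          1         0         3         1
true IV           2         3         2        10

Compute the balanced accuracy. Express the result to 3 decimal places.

Balanced accuracy = mean of per-class recall.
  I: recall = 8/14 = 0.5714
  II: recall = 5/9 = 0.5556
  III: recall = 3/5 = 0.6000
  IV: recall = 10/17 = 0.5882
Mean = (0.5714 + 0.5556 + 0.6000 + 0.5882) / 4 = 0.579

0.579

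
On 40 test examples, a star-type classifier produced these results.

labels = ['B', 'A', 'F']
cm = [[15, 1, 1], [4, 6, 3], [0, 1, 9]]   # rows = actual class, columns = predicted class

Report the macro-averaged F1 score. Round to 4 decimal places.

0.7291

Per-class F1 score (2·TP/(2·TP+FP+FN)):
  B: TP=15, FP=4+0=4, FN=1+1=2 → 30/36 = 0.83333
  A: TP=6, FP=1+1=2, FN=4+3=7 → 12/21 = 0.57143
  F: TP=9, FP=1+3=4, FN=0+1=1 → 18/23 = 0.78261
Macro-F1 score = mean = (0.83333 + 0.57143 + 0.78261) / 3 = 0.7291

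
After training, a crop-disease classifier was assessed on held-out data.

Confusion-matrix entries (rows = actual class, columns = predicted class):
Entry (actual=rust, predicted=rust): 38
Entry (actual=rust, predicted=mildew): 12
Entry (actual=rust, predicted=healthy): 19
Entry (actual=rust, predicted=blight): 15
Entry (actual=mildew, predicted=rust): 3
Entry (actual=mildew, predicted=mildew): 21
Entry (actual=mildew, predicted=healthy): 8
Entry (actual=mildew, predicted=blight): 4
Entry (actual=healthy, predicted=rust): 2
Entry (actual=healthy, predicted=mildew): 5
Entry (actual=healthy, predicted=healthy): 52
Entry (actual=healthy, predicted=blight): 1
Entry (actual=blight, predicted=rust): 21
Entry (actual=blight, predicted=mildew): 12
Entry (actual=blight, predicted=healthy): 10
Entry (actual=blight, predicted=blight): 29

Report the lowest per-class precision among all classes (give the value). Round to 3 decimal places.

Per-class precision (TP/(TP+FP)):
  rust: TP=38, FP=3+2+21=26 → 38/64 = 0.5938
  mildew: TP=21, FP=12+5+12=29 → 21/50 = 0.4200
  healthy: TP=52, FP=19+8+10=37 → 52/89 = 0.5843
  blight: TP=29, FP=15+4+1=20 → 29/49 = 0.5918
Lowest is class 'mildew' with precision = 0.420.

0.420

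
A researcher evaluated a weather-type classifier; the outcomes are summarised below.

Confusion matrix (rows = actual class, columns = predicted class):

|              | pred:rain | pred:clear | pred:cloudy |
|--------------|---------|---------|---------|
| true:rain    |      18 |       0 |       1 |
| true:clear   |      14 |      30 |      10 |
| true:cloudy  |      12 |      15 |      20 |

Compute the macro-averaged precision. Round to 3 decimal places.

0.574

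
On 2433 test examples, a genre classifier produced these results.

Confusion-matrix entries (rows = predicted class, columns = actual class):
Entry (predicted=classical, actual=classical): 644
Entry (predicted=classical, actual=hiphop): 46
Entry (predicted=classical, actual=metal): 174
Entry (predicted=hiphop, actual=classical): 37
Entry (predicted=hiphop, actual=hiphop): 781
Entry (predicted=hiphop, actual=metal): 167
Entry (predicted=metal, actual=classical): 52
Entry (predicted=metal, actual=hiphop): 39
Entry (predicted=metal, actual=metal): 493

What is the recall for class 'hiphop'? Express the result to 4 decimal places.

0.9018

recall = TP/(TP+FN).
hiphop: TP=781, FN=46+39=85 → 781/866 = 0.90185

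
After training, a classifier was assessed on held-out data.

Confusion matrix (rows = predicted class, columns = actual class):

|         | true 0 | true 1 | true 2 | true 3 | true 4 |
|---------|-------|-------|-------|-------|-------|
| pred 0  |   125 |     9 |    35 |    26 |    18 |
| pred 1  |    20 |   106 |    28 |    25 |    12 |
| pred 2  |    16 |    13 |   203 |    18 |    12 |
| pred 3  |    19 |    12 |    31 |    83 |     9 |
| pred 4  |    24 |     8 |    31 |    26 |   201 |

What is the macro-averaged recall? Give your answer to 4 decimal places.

Per-class recall (TP/(TP+FN)):
  0: TP=125, FN=20+16+19+24=79 → 125/204 = 0.61275
  1: TP=106, FN=9+13+12+8=42 → 106/148 = 0.71622
  2: TP=203, FN=35+28+31+31=125 → 203/328 = 0.61890
  3: TP=83, FN=26+25+18+26=95 → 83/178 = 0.46629
  4: TP=201, FN=18+12+12+9=51 → 201/252 = 0.79762
Macro-recall = mean = (0.61275 + 0.71622 + 0.61890 + 0.46629 + 0.79762) / 5 = 0.6424

0.6424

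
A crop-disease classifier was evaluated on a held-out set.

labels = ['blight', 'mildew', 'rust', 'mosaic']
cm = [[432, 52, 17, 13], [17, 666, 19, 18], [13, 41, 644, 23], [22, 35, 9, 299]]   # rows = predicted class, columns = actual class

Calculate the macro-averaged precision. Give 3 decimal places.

Per-class precision (TP/(TP+FP)):
  blight: TP=432, FP=52+17+13=82 → 432/514 = 0.8405
  mildew: TP=666, FP=17+19+18=54 → 666/720 = 0.9250
  rust: TP=644, FP=13+41+23=77 → 644/721 = 0.8932
  mosaic: TP=299, FP=22+35+9=66 → 299/365 = 0.8192
Macro-precision = mean = (0.8405 + 0.9250 + 0.8932 + 0.8192) / 4 = 0.869

0.869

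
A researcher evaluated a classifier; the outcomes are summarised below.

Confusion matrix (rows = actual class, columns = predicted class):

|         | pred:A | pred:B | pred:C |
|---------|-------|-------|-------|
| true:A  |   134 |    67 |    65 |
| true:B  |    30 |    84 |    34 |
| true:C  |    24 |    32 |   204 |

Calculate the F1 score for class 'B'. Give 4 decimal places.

One-vs-rest for 'B': TP = diagonal; FP = other classes predicted 'B'; FN = 'B' predicted as other.
F1 score = 2·TP/(2·TP+FP+FN).
B: TP=84, FP=67+32=99, FN=30+34=64 → 168/331 = 0.50755

0.5076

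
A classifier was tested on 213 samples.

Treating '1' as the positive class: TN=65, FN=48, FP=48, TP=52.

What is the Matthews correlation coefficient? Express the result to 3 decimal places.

MCC = (TP·TN − FP·FN) / √((TP+FP)(TP+FN)(TN+FP)(TN+FN))
Numerator = 52·65 − 48·48 = 1076
Denominator = √(100·100·113·113) = √127690000 = 11300.0000
MCC = 1076 / 11300.0000 = 0.095

0.095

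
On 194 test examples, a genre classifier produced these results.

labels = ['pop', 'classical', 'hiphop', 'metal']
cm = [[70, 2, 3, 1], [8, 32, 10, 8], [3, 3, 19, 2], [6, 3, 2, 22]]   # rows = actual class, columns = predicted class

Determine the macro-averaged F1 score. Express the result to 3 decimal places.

0.700

Per-class F1 score (2·TP/(2·TP+FP+FN)):
  pop: TP=70, FP=8+3+6=17, FN=2+3+1=6 → 140/163 = 0.8589
  classical: TP=32, FP=2+3+3=8, FN=8+10+8=26 → 64/98 = 0.6531
  hiphop: TP=19, FP=3+10+2=15, FN=3+3+2=8 → 38/61 = 0.6230
  metal: TP=22, FP=1+8+2=11, FN=6+3+2=11 → 44/66 = 0.6667
Macro-F1 score = mean = (0.8589 + 0.6531 + 0.6230 + 0.6667) / 4 = 0.700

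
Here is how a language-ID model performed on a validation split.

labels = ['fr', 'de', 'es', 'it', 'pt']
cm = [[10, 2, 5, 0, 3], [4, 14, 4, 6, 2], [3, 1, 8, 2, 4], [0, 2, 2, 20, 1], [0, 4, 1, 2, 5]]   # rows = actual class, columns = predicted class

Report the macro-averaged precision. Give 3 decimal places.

0.519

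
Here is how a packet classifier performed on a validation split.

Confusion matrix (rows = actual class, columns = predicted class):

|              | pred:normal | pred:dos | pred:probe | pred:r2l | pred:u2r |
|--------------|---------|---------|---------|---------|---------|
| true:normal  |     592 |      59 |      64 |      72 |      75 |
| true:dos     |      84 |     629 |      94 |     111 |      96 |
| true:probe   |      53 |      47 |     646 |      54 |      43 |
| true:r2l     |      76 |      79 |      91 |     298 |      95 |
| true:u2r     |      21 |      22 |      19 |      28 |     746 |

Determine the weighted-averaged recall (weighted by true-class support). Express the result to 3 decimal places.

Per-class recall (TP/(TP+FN)):
  normal: TP=592, FN=59+64+72+75=270 → 592/862 = 0.6868
  dos: TP=629, FN=84+94+111+96=385 → 629/1014 = 0.6203
  probe: TP=646, FN=53+47+54+43=197 → 646/843 = 0.7663
  r2l: TP=298, FN=76+79+91+95=341 → 298/639 = 0.4664
  u2r: TP=746, FN=21+22+19+28=90 → 746/836 = 0.8923
Weighted-recall = Σ (supportᵢ/N)·recallᵢ with N=4194: (862/4194)·0.6868 + (1014/4194)·0.6203 + (843/4194)·0.7663 + (639/4194)·0.4664 + (836/4194)·0.8923 = 0.694

0.694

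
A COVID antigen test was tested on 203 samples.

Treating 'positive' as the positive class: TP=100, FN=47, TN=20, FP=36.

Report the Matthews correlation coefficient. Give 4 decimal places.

MCC = (TP·TN − FP·FN) / √((TP+FP)(TP+FN)(TN+FP)(TN+FN))
Numerator = 100·20 − 36·47 = 308
Denominator = √(136·147·56·67) = √75009984 = 8660.8304
MCC = 308 / 8660.8304 = 0.0356

0.0356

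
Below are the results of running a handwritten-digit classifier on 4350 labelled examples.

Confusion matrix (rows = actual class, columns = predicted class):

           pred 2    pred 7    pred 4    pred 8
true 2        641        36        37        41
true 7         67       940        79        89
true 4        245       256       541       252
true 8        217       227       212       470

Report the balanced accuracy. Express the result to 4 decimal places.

0.6211

Balanced accuracy = mean of per-class recall.
  2: recall = 641/755 = 0.84901
  7: recall = 940/1175 = 0.80000
  4: recall = 541/1294 = 0.41808
  8: recall = 470/1126 = 0.41741
Mean = (0.84901 + 0.80000 + 0.41808 + 0.41741) / 4 = 0.6211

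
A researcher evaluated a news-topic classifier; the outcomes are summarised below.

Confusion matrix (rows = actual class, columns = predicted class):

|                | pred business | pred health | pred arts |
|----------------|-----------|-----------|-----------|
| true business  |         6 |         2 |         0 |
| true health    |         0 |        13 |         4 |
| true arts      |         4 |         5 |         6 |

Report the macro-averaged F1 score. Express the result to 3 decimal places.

Per-class F1 score (2·TP/(2·TP+FP+FN)):
  business: TP=6, FP=0+4=4, FN=2+0=2 → 12/18 = 0.6667
  health: TP=13, FP=2+5=7, FN=0+4=4 → 26/37 = 0.7027
  arts: TP=6, FP=0+4=4, FN=4+5=9 → 12/25 = 0.4800
Macro-F1 score = mean = (0.6667 + 0.7027 + 0.4800) / 3 = 0.616

0.616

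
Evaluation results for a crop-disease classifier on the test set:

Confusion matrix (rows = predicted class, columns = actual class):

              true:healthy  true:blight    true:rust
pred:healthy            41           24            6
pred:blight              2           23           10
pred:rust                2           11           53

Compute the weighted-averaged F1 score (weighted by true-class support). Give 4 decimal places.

Per-class F1 score (2·TP/(2·TP+FP+FN)):
  healthy: TP=41, FP=24+6=30, FN=2+2=4 → 82/116 = 0.70690
  blight: TP=23, FP=2+10=12, FN=24+11=35 → 46/93 = 0.49462
  rust: TP=53, FP=2+11=13, FN=6+10=16 → 106/135 = 0.78519
Weighted-F1 score = Σ (supportᵢ/N)·F1 scoreᵢ with N=172: (45/172)·0.70690 + (58/172)·0.49462 + (69/172)·0.78519 = 0.6667

0.6667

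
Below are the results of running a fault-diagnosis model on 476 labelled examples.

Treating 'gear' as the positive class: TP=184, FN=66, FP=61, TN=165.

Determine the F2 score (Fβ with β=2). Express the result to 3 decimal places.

0.739

Fβ = (1+β²)·TP / ((1+β²)·TP + β²·FN + FP), with β²=4
= 5·184 / (5·184 + 4·66 + 61) = 0.739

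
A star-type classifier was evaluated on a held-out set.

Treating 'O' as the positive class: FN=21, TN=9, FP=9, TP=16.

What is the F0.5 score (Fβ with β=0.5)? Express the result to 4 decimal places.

Fβ = (1+β²)·TP / ((1+β²)·TP + β²·FN + FP), with β²=1/4
= 1.25·16 / (1.25·16 + 0.25·21 + 9) = 0.5839

0.5839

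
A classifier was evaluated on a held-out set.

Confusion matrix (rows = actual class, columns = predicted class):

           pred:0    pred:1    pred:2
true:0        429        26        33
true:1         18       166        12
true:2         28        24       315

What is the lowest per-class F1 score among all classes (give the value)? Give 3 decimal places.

Per-class F1 score (2·TP/(2·TP+FP+FN)):
  0: TP=429, FP=18+28=46, FN=26+33=59 → 858/963 = 0.8910
  1: TP=166, FP=26+24=50, FN=18+12=30 → 332/412 = 0.8058
  2: TP=315, FP=33+12=45, FN=28+24=52 → 630/727 = 0.8666
Lowest is class '1' with F1 score = 0.806.

0.806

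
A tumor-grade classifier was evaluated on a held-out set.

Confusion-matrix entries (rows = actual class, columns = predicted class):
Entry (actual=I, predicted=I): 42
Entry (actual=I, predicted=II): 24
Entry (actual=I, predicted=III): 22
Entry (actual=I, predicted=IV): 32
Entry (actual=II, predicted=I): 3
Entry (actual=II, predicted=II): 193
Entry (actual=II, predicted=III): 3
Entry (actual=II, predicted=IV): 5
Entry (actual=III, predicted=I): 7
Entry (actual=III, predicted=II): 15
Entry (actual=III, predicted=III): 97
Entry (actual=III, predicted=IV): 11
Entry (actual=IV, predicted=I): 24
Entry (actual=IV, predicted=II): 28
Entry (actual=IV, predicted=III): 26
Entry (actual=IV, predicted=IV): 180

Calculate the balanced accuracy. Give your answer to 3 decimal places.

0.685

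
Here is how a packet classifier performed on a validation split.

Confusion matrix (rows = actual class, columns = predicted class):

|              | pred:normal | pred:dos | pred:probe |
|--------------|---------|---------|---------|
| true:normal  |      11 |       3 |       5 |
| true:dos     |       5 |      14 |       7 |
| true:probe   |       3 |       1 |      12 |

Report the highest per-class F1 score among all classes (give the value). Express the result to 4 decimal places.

0.6364

Per-class F1 score (2·TP/(2·TP+FP+FN)):
  normal: TP=11, FP=5+3=8, FN=3+5=8 → 22/38 = 0.57895
  dos: TP=14, FP=3+1=4, FN=5+7=12 → 28/44 = 0.63636
  probe: TP=12, FP=5+7=12, FN=3+1=4 → 24/40 = 0.60000
Highest is class 'dos' with F1 score = 0.6364.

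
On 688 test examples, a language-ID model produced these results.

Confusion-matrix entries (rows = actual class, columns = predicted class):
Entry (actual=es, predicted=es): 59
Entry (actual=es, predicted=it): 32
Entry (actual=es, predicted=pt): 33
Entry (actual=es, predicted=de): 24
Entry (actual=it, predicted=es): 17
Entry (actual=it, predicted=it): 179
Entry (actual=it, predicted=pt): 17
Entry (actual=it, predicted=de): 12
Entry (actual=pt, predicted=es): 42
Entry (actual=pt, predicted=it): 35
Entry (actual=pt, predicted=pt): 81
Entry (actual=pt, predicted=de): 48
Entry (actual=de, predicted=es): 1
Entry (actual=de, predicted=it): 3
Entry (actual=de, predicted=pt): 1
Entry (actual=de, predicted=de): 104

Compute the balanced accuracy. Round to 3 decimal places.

0.635

Balanced accuracy = mean of per-class recall.
  es: recall = 59/148 = 0.3986
  it: recall = 179/225 = 0.7956
  pt: recall = 81/206 = 0.3932
  de: recall = 104/109 = 0.9541
Mean = (0.3986 + 0.7956 + 0.3932 + 0.9541) / 4 = 0.635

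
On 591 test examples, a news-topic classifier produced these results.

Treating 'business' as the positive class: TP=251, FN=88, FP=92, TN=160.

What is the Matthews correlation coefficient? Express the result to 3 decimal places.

0.376

MCC = (TP·TN − FP·FN) / √((TP+FP)(TP+FN)(TN+FP)(TN+FN))
Numerator = 251·160 − 92·88 = 32064
Denominator = √(343·339·252·248) = √7266847392 = 85245.8057
MCC = 32064 / 85245.8057 = 0.376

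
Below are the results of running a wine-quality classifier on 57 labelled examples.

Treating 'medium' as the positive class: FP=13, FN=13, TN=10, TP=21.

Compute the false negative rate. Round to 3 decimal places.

0.382

FNR = FN/(FN+TP) = 13/(13+21) = 0.382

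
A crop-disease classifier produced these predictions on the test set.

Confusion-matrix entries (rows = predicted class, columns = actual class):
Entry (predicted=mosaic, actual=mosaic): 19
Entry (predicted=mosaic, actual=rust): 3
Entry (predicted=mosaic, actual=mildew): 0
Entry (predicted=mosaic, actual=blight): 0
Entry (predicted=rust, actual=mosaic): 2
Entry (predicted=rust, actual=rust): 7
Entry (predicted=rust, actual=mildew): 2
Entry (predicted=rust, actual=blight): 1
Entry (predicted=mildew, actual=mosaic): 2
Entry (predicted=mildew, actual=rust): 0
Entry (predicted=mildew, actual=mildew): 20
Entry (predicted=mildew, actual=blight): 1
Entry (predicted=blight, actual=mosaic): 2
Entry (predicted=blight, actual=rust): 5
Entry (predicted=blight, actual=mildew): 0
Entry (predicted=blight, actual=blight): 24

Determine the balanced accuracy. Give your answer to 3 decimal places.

0.765

Balanced accuracy = mean of per-class recall.
  mosaic: recall = 19/25 = 0.7600
  rust: recall = 7/15 = 0.4667
  mildew: recall = 20/22 = 0.9091
  blight: recall = 24/26 = 0.9231
Mean = (0.7600 + 0.4667 + 0.9091 + 0.9231) / 4 = 0.765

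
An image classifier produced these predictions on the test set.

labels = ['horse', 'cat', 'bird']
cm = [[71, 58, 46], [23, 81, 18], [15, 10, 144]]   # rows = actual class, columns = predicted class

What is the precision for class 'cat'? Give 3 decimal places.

Take TP from the diagonal, FP from the rest of the 'cat' prediction marginal, FN from the rest of the 'cat' actual marginal.
precision = TP/(TP+FP).
cat: TP=81, FP=58+10=68 → 81/149 = 0.5436

0.544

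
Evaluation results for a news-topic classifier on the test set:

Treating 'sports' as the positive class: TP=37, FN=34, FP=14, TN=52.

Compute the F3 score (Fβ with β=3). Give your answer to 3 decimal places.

Fβ = (1+β²)·TP / ((1+β²)·TP + β²·FN + FP), with β²=9
= 10·37 / (10·37 + 9·34 + 14) = 0.536

0.536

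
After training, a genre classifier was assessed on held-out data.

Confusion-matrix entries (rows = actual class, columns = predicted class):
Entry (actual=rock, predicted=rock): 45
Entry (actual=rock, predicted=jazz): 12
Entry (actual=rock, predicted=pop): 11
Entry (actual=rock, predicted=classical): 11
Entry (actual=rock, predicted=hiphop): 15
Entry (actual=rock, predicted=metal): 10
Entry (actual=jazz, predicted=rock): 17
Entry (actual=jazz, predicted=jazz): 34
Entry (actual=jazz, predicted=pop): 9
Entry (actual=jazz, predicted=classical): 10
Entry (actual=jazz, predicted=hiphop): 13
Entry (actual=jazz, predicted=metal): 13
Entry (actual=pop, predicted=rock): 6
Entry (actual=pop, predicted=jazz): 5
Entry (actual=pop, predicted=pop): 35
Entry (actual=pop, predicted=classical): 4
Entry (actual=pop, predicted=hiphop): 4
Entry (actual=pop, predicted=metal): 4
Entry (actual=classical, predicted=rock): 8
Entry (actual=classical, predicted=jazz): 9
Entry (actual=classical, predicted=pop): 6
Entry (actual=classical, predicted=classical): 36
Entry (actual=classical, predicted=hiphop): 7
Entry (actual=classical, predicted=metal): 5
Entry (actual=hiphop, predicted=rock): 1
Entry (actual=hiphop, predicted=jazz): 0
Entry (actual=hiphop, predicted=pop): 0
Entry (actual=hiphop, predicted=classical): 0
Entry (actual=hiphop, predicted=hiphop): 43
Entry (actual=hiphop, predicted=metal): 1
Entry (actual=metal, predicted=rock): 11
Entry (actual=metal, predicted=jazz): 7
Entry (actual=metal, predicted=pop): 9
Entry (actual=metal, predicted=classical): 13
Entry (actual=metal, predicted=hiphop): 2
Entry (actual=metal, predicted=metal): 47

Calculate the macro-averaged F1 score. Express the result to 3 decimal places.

0.525

Per-class F1 score (2·TP/(2·TP+FP+FN)):
  rock: TP=45, FP=17+6+8+1+11=43, FN=12+11+11+15+10=59 → 90/192 = 0.4688
  jazz: TP=34, FP=12+5+9+0+7=33, FN=17+9+10+13+13=62 → 68/163 = 0.4172
  pop: TP=35, FP=11+9+6+0+9=35, FN=6+5+4+4+4=23 → 70/128 = 0.5469
  classical: TP=36, FP=11+10+4+0+13=38, FN=8+9+6+7+5=35 → 72/145 = 0.4966
  hiphop: TP=43, FP=15+13+4+7+2=41, FN=1+0+0+0+1=2 → 86/129 = 0.6667
  metal: TP=47, FP=10+13+4+5+1=33, FN=11+7+9+13+2=42 → 94/169 = 0.5562
Macro-F1 score = mean = (0.4688 + 0.4172 + 0.5469 + 0.4966 + 0.6667 + 0.5562) / 6 = 0.525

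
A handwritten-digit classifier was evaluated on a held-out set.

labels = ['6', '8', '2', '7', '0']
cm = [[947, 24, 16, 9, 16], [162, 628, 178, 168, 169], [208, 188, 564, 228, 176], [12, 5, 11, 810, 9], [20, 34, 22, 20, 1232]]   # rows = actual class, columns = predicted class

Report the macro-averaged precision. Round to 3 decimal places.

0.711

Per-class precision (TP/(TP+FP)):
  6: TP=947, FP=162+208+12+20=402 → 947/1349 = 0.7020
  8: TP=628, FP=24+188+5+34=251 → 628/879 = 0.7144
  2: TP=564, FP=16+178+11+22=227 → 564/791 = 0.7130
  7: TP=810, FP=9+168+228+20=425 → 810/1235 = 0.6559
  0: TP=1232, FP=16+169+176+9=370 → 1232/1602 = 0.7690
Macro-precision = mean = (0.7020 + 0.7144 + 0.7130 + 0.6559 + 0.7690) / 5 = 0.711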